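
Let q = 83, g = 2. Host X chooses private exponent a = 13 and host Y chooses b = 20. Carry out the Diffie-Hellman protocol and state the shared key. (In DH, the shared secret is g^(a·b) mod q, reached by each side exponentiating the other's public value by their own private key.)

33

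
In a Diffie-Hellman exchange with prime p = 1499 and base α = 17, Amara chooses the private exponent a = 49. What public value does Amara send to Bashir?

Public value = 17^{49} \pmod{1499}.
17^1 ≡ 17 (mod 1499)
17^2 = (17^1)^2 ≡ 17^2 = 289 ≡ 289 (mod 1499)
17^4 = (17^2)^2 ≡ 289^2 = 83521 ≡ 1076 (mod 1499)
17^8 = (17^4)^2 ≡ 1076^2 = 1157776 ≡ 548 (mod 1499)
17^16 = (17^8)^2 ≡ 548^2 = 300304 ≡ 504 (mod 1499)
17^32 = (17^16)^2 ≡ 504^2 = 254016 ≡ 685 (mod 1499)
17^49 = 17^32 · 17^16 · 17^1 ≡ 685 · 504 · 17 ≡ 495 (mod 1499).

495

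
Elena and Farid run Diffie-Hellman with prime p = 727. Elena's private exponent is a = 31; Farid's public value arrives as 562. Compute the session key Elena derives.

Shared key K = 562^31 mod 727.
562^1 ≡ 562 (mod 727)
562^2 = (562^1)^2 ≡ 562^2 = 315844 ≡ 326 (mod 727)
562^4 = (562^2)^2 ≡ 326^2 = 106276 ≡ 134 (mod 727)
562^8 = (562^4)^2 ≡ 134^2 = 17956 ≡ 508 (mod 727)
562^16 = (562^8)^2 ≡ 508^2 = 258064 ≡ 706 (mod 727)
562^31 = 562^16 · 562^8 · 562^4 · 562^2 · 562^1 ≡ 706 · 508 · 134 · 326 · 562 ≡ 341 (mod 727).

341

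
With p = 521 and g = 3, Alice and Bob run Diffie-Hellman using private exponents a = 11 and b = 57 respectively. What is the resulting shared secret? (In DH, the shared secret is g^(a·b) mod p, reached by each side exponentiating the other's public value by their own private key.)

Bob sends B = g^b mod p = 3^57 mod 521.
3^1 ≡ 3 (mod 521)
3^2 = (3^1)^2 ≡ 3^2 = 9 ≡ 9 (mod 521)
3^4 = (3^2)^2 ≡ 9^2 = 81 ≡ 81 (mod 521)
3^8 = (3^4)^2 ≡ 81^2 = 6561 ≡ 309 (mod 521)
3^16 = (3^8)^2 ≡ 309^2 = 95481 ≡ 138 (mod 521)
3^32 = (3^16)^2 ≡ 138^2 = 19044 ≡ 288 (mod 521)
3^57 = 3^32 · 3^16 · 3^8 · 3^1 ≡ 288 · 138 · 309 · 3 ≡ 173 (mod 521).
So B = 173. Alice then computes K = B^a mod p = 173^11 mod 521.
173^1 ≡ 173 (mod 521)
173^2 = (173^1)^2 ≡ 173^2 = 29929 ≡ 232 (mod 521)
173^4 = (173^2)^2 ≡ 232^2 = 53824 ≡ 161 (mod 521)
173^8 = (173^4)^2 ≡ 161^2 = 25921 ≡ 392 (mod 521)
173^11 = 173^8 · 173^2 · 173^1 ≡ 392 · 232 · 173 ≡ 154 (mod 521).

154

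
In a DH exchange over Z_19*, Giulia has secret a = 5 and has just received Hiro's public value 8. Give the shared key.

Shared key K = 8^5 mod 19.
8^1 ≡ 8 (mod 19)
8^2 = (8^1)^2 ≡ 8^2 = 64 ≡ 7 (mod 19)
8^4 = (8^2)^2 ≡ 7^2 = 49 ≡ 11 (mod 19)
8^5 = 8^4 · 8^1 ≡ 11 · 8 ≡ 12 (mod 19).

12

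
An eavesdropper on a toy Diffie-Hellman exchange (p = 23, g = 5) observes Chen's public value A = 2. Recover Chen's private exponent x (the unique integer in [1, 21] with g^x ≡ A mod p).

2

Try successive powers of 5 modulo 23:
5^1 ≡ 5
5^2 ≡ 2
Found: x = 2.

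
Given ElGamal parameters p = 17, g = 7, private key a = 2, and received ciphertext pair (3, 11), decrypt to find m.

Shared mask s = c₁^a mod p = 3^2 mod 17.
3^1 ≡ 3 (mod 17)
3^2 = (3^1)^2 ≡ 3^2 = 9 ≡ 9 (mod 17)
So s = 9; s⁻¹ ≡ 2 (mod 17).
m = c₂ · s⁻¹ mod 17 = 11 · 2 mod 17 = 5.

5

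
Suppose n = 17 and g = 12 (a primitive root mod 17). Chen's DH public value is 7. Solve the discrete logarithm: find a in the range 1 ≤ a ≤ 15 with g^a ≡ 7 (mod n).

Try successive powers of 12 modulo 17:
12^1 ≡ 12
12^2 ≡ 8
12^3 ≡ 11
12^4 ≡ 13
12^5 ≡ 3
12^6 ≡ 2
12^7 ≡ 7
Found: a = 7.

7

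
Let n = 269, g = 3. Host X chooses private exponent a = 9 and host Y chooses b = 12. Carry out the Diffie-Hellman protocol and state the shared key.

173

Host X sends A = g^a mod n = 3^9 mod 269.
3^1 ≡ 3 (mod 269)
3^2 = (3^1)^2 ≡ 3^2 = 9 ≡ 9 (mod 269)
3^4 = (3^2)^2 ≡ 9^2 = 81 ≡ 81 (mod 269)
3^8 = (3^4)^2 ≡ 81^2 = 6561 ≡ 105 (mod 269)
3^9 = 3^8 · 3^1 ≡ 105 · 3 ≡ 46 (mod 269).
So A = 46. Host Y then computes K = A^b mod n = 46^12 mod 269.
46^1 ≡ 46 (mod 269)
46^2 = (46^1)^2 ≡ 46^2 = 2116 ≡ 233 (mod 269)
46^4 = (46^2)^2 ≡ 233^2 = 54289 ≡ 220 (mod 269)
46^8 = (46^4)^2 ≡ 220^2 = 48400 ≡ 249 (mod 269)
46^12 = 46^8 · 46^4 ≡ 249 · 220 ≡ 173 (mod 269).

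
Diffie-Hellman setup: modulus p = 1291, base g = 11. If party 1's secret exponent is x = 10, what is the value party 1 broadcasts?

405

Public value = 11^10 (mod 1291).
11^1 ≡ 11 (mod 1291)
11^2 = (11^1)^2 ≡ 11^2 = 121 ≡ 121 (mod 1291)
11^4 = (11^2)^2 ≡ 121^2 = 14641 ≡ 440 (mod 1291)
11^8 = (11^4)^2 ≡ 440^2 = 193600 ≡ 1241 (mod 1291)
11^10 = 11^8 · 11^2 ≡ 1241 · 121 ≡ 405 (mod 1291).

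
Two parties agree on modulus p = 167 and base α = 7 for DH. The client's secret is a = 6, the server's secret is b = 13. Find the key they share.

The server sends B = α^b mod p = 7^13 mod 167.
7^1 ≡ 7 (mod 167)
7^2 = (7^1)^2 ≡ 7^2 = 49 ≡ 49 (mod 167)
7^4 = (7^2)^2 ≡ 49^2 = 2401 ≡ 63 (mod 167)
7^8 = (7^4)^2 ≡ 63^2 = 3969 ≡ 128 (mod 167)
7^13 = 7^8 · 7^4 · 7^1 ≡ 128 · 63 · 7 ≡ 2 (mod 167).
So B = 2. The client then computes K = B^a mod p = 2^6 mod 167.
2^1 ≡ 2 (mod 167)
2^2 = (2^1)^2 ≡ 2^2 = 4 ≡ 4 (mod 167)
2^4 = (2^2)^2 ≡ 4^2 = 16 ≡ 16 (mod 167)
2^6 = 2^4 · 2^2 ≡ 16 · 4 ≡ 64 (mod 167).

64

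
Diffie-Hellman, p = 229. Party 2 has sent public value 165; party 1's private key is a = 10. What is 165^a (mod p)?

Shared key K = 165^10 mod 229.
165^1 ≡ 165 (mod 229)
165^2 = (165^1)^2 ≡ 165^2 = 27225 ≡ 203 (mod 229)
165^4 = (165^2)^2 ≡ 203^2 = 41209 ≡ 218 (mod 229)
165^8 = (165^4)^2 ≡ 218^2 = 47524 ≡ 121 (mod 229)
165^10 = 165^8 · 165^2 ≡ 121 · 203 ≡ 60 (mod 229).

60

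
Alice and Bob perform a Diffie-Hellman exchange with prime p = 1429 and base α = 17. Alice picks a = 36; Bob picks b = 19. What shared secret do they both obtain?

146

Bob sends B = α^b mod p = 17^19 mod 1429.
17^1 ≡ 17 (mod 1429)
17^2 = (17^1)^2 ≡ 17^2 = 289 ≡ 289 (mod 1429)
17^4 = (17^2)^2 ≡ 289^2 = 83521 ≡ 639 (mod 1429)
17^8 = (17^4)^2 ≡ 639^2 = 408321 ≡ 1056 (mod 1429)
17^16 = (17^8)^2 ≡ 1056^2 = 1115136 ≡ 516 (mod 1429)
17^19 = 17^16 · 17^2 · 17^1 ≡ 516 · 289 · 17 ≡ 62 (mod 1429).
So B = 62. Alice then computes K = B^a mod p = 62^36 mod 1429.
62^1 ≡ 62 (mod 1429)
62^2 = (62^1)^2 ≡ 62^2 = 3844 ≡ 986 (mod 1429)
62^4 = (62^2)^2 ≡ 986^2 = 972196 ≡ 476 (mod 1429)
62^8 = (62^4)^2 ≡ 476^2 = 226576 ≡ 794 (mod 1429)
62^16 = (62^8)^2 ≡ 794^2 = 630436 ≡ 247 (mod 1429)
62^32 = (62^16)^2 ≡ 247^2 = 61009 ≡ 991 (mod 1429)
62^36 = 62^32 · 62^4 ≡ 991 · 476 ≡ 146 (mod 1429).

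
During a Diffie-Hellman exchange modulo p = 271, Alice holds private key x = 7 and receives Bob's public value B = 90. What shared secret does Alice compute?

Shared key K = 90^7 mod 271.
90^1 ≡ 90 (mod 271)
90^2 = (90^1)^2 ≡ 90^2 = 8100 ≡ 241 (mod 271)
90^4 = (90^2)^2 ≡ 241^2 = 58081 ≡ 87 (mod 271)
90^7 = 90^4 · 90^2 · 90^1 ≡ 87 · 241 · 90 ≡ 57 (mod 271).

57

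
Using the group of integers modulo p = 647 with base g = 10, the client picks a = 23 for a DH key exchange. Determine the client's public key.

Public value = 10^23 (mod 647).
10^1 ≡ 10 (mod 647)
10^2 = (10^1)^2 ≡ 10^2 = 100 ≡ 100 (mod 647)
10^4 = (10^2)^2 ≡ 100^2 = 10000 ≡ 295 (mod 647)
10^8 = (10^4)^2 ≡ 295^2 = 87025 ≡ 327 (mod 647)
10^16 = (10^8)^2 ≡ 327^2 = 106929 ≡ 174 (mod 647)
10^23 = 10^16 · 10^4 · 10^2 · 10^1 ≡ 174 · 295 · 100 · 10 ≡ 255 (mod 647).

255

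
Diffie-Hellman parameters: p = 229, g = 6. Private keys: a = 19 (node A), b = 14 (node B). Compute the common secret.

135

Node A sends A = g^a mod p = 6^19 mod 229.
6^1 ≡ 6 (mod 229)
6^2 = (6^1)^2 ≡ 6^2 = 36 ≡ 36 (mod 229)
6^4 = (6^2)^2 ≡ 36^2 = 1296 ≡ 151 (mod 229)
6^8 = (6^4)^2 ≡ 151^2 = 22801 ≡ 130 (mod 229)
6^16 = (6^8)^2 ≡ 130^2 = 16900 ≡ 183 (mod 229)
6^19 = 6^16 · 6^2 · 6^1 ≡ 183 · 36 · 6 ≡ 140 (mod 229).
So A = 140. Node B then computes K = A^b mod p = 140^14 mod 229.
140^1 ≡ 140 (mod 229)
140^2 = (140^1)^2 ≡ 140^2 = 19600 ≡ 135 (mod 229)
140^4 = (140^2)^2 ≡ 135^2 = 18225 ≡ 134 (mod 229)
140^8 = (140^4)^2 ≡ 134^2 = 17956 ≡ 94 (mod 229)
140^14 = 140^8 · 140^4 · 140^2 ≡ 94 · 134 · 135 ≡ 135 (mod 229).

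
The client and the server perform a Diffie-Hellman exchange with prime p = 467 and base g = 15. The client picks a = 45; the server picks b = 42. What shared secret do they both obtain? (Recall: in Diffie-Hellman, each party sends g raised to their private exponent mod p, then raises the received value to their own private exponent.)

220

The server sends B = g^b mod p = 15^42 mod 467.
15^1 ≡ 15 (mod 467)
15^2 = (15^1)^2 ≡ 15^2 = 225 ≡ 225 (mod 467)
15^4 = (15^2)^2 ≡ 225^2 = 50625 ≡ 189 (mod 467)
15^8 = (15^4)^2 ≡ 189^2 = 35721 ≡ 229 (mod 467)
15^16 = (15^8)^2 ≡ 229^2 = 52441 ≡ 137 (mod 467)
15^32 = (15^16)^2 ≡ 137^2 = 18769 ≡ 89 (mod 467)
15^42 = 15^32 · 15^8 · 15^2 ≡ 89 · 229 · 225 ≡ 252 (mod 467).
So B = 252. The client then computes K = B^a mod p = 252^45 mod 467.
252^1 ≡ 252 (mod 467)
252^2 = (252^1)^2 ≡ 252^2 = 63504 ≡ 459 (mod 467)
252^4 = (252^2)^2 ≡ 459^2 = 210681 ≡ 64 (mod 467)
252^8 = (252^4)^2 ≡ 64^2 = 4096 ≡ 360 (mod 467)
252^16 = (252^8)^2 ≡ 360^2 = 129600 ≡ 241 (mod 467)
252^32 = (252^16)^2 ≡ 241^2 = 58081 ≡ 173 (mod 467)
252^45 = 252^32 · 252^8 · 252^4 · 252^1 ≡ 173 · 360 · 64 · 252 ≡ 220 (mod 467).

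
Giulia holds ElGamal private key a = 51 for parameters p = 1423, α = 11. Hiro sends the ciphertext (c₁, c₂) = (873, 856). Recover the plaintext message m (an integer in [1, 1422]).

240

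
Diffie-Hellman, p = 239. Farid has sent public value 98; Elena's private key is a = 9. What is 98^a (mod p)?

Shared key K = 98^9 mod 239.
98^1 ≡ 98 (mod 239)
98^2 = (98^1)^2 ≡ 98^2 = 9604 ≡ 44 (mod 239)
98^4 = (98^2)^2 ≡ 44^2 = 1936 ≡ 24 (mod 239)
98^8 = (98^4)^2 ≡ 24^2 = 576 ≡ 98 (mod 239)
98^9 = 98^8 · 98^1 ≡ 98 · 98 ≡ 44 (mod 239).

44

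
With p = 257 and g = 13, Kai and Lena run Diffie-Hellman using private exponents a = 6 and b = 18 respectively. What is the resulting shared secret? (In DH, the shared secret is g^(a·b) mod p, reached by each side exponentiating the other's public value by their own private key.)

Lena sends B = g^b mod p = 13^18 mod 257.
13^1 ≡ 13 (mod 257)
13^2 = (13^1)^2 ≡ 13^2 = 169 ≡ 169 (mod 257)
13^4 = (13^2)^2 ≡ 169^2 = 28561 ≡ 34 (mod 257)
13^8 = (13^4)^2 ≡ 34^2 = 1156 ≡ 128 (mod 257)
13^16 = (13^8)^2 ≡ 128^2 = 16384 ≡ 193 (mod 257)
13^18 = 13^16 · 13^2 ≡ 193 · 169 ≡ 235 (mod 257).
So B = 235. Kai then computes K = B^a mod p = 235^6 mod 257.
235^1 ≡ 235 (mod 257)
235^2 = (235^1)^2 ≡ 235^2 = 55225 ≡ 227 (mod 257)
235^4 = (235^2)^2 ≡ 227^2 = 51529 ≡ 129 (mod 257)
235^6 = 235^4 · 235^2 ≡ 129 · 227 ≡ 242 (mod 257).

242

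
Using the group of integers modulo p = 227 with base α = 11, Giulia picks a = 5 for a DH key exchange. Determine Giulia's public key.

108

Public value = 11^5 (mod 227).
11^1 ≡ 11 (mod 227)
11^2 = (11^1)^2 ≡ 11^2 = 121 ≡ 121 (mod 227)
11^4 = (11^2)^2 ≡ 121^2 = 14641 ≡ 113 (mod 227)
11^5 = 11^4 · 11^1 ≡ 113 · 11 ≡ 108 (mod 227).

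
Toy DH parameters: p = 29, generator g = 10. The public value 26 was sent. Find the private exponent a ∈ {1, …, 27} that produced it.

13

Try successive powers of 10 modulo 29:
10^1 ≡ 10
10^2 ≡ 13
10^3 ≡ 14
10^4 ≡ 24
10^5 ≡ 8
10^6 ≡ 22
10^7 ≡ 17
10^8 ≡ 25
10^9 ≡ 18
10^10 ≡ 6
10^11 ≡ 2
10^12 ≡ 20
10^13 ≡ 26
Found: a = 13.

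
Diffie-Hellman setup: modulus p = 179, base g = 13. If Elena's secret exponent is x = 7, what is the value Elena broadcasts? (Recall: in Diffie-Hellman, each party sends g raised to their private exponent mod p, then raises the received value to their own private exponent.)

67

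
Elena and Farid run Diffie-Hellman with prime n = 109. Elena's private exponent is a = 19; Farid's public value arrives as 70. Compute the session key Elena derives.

59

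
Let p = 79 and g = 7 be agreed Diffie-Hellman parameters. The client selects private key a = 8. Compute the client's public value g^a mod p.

13

Public value = 7^8 mod 79.
7^1 ≡ 7 (mod 79)
7^2 = (7^1)^2 ≡ 7^2 = 49 ≡ 49 (mod 79)
7^4 = (7^2)^2 ≡ 49^2 = 2401 ≡ 31 (mod 79)
7^8 = (7^4)^2 ≡ 31^2 = 961 ≡ 13 (mod 79)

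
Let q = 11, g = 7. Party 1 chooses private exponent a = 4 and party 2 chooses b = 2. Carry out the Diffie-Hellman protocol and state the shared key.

Party 1 sends A = g^a mod q = 7^4 mod 11.
7^1 ≡ 7 (mod 11)
7^2 = (7^1)^2 ≡ 7^2 = 49 ≡ 5 (mod 11)
7^4 = (7^2)^2 ≡ 5^2 = 25 ≡ 3 (mod 11)
So A = 3. Party 2 then computes K = A^b mod q = 3^2 mod 11.
3^1 ≡ 3 (mod 11)
3^2 = (3^1)^2 ≡ 3^2 = 9 ≡ 9 (mod 11)

9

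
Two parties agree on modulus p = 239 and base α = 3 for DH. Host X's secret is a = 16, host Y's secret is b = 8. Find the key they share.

85

Host Y sends B = α^b mod p = 3^8 mod 239.
3^1 ≡ 3 (mod 239)
3^2 = (3^1)^2 ≡ 3^2 = 9 ≡ 9 (mod 239)
3^4 = (3^2)^2 ≡ 9^2 = 81 ≡ 81 (mod 239)
3^8 = (3^4)^2 ≡ 81^2 = 6561 ≡ 108 (mod 239)
So B = 108. Host X then computes K = B^a mod p = 108^16 mod 239.
108^1 ≡ 108 (mod 239)
108^2 = (108^1)^2 ≡ 108^2 = 11664 ≡ 192 (mod 239)
108^4 = (108^2)^2 ≡ 192^2 = 36864 ≡ 58 (mod 239)
108^8 = (108^4)^2 ≡ 58^2 = 3364 ≡ 18 (mod 239)
108^16 = (108^8)^2 ≡ 18^2 = 324 ≡ 85 (mod 239)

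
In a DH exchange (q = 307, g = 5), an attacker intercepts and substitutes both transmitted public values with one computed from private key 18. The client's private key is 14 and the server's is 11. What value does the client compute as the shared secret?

The client receives an attacker's public value M = 5^18 mod 307 instead of the honest one.
5^1 ≡ 5 (mod 307)
5^2 = (5^1)^2 ≡ 5^2 = 25 ≡ 25 (mod 307)
5^4 = (5^2)^2 ≡ 25^2 = 625 ≡ 11 (mod 307)
5^8 = (5^4)^2 ≡ 11^2 = 121 ≡ 121 (mod 307)
5^16 = (5^8)^2 ≡ 121^2 = 14641 ≡ 212 (mod 307)
5^18 = 5^16 · 5^2 ≡ 212 · 25 ≡ 81 (mod 307).
So M = 81. The client computes K = M^14 mod 307.
81^1 ≡ 81 (mod 307)
81^2 = (81^1)^2 ≡ 81^2 = 6561 ≡ 114 (mod 307)
81^4 = (81^2)^2 ≡ 114^2 = 12996 ≡ 102 (mod 307)
81^8 = (81^4)^2 ≡ 102^2 = 10404 ≡ 273 (mod 307)
81^14 = 81^8 · 81^4 · 81^2 ≡ 273 · 102 · 114 ≡ 64 (mod 307).

64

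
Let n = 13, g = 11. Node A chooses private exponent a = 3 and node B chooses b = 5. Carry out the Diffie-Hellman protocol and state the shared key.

5

Node B sends B = g^b mod n = 11^5 mod 13.
11^1 ≡ 11 (mod 13)
11^2 = (11^1)^2 ≡ 11^2 = 121 ≡ 4 (mod 13)
11^4 = (11^2)^2 ≡ 4^2 = 16 ≡ 3 (mod 13)
11^5 = 11^4 · 11^1 ≡ 3 · 11 ≡ 7 (mod 13).
So B = 7. Node A then computes K = B^a mod n = 7^3 mod 13.
7^1 ≡ 7 (mod 13)
7^2 = (7^1)^2 ≡ 7^2 = 49 ≡ 10 (mod 13)
7^3 = 7^2 · 7^1 ≡ 10 · 7 ≡ 5 (mod 13).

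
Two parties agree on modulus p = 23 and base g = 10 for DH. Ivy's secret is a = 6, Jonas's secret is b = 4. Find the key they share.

8

Jonas sends B = g^b mod p = 10^4 mod 23.
10^1 ≡ 10 (mod 23)
10^2 = (10^1)^2 ≡ 10^2 = 100 ≡ 8 (mod 23)
10^4 = (10^2)^2 ≡ 8^2 = 64 ≡ 18 (mod 23)
So B = 18. Ivy then computes K = B^a mod p = 18^6 mod 23.
18^1 ≡ 18 (mod 23)
18^2 = (18^1)^2 ≡ 18^2 = 324 ≡ 2 (mod 23)
18^4 = (18^2)^2 ≡ 2^2 = 4 ≡ 4 (mod 23)
18^6 = 18^4 · 18^2 ≡ 4 · 2 ≡ 8 (mod 23).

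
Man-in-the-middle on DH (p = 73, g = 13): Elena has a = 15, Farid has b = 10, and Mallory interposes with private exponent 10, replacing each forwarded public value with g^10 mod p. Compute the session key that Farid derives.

Farid receives Mallory's public value M = 13^10 mod 73 instead of the honest one.
13^1 ≡ 13 (mod 73)
13^2 = (13^1)^2 ≡ 13^2 = 169 ≡ 23 (mod 73)
13^4 = (13^2)^2 ≡ 23^2 = 529 ≡ 18 (mod 73)
13^8 = (13^4)^2 ≡ 18^2 = 324 ≡ 32 (mod 73)
13^10 = 13^8 · 13^2 ≡ 32 · 23 ≡ 6 (mod 73).
So M = 6. Farid computes K = M^10 mod 73.
6^1 ≡ 6 (mod 73)
6^2 = (6^1)^2 ≡ 6^2 = 36 ≡ 36 (mod 73)
6^4 = (6^2)^2 ≡ 36^2 = 1296 ≡ 55 (mod 73)
6^8 = (6^4)^2 ≡ 55^2 = 3025 ≡ 32 (mod 73)
6^10 = 6^8 · 6^2 ≡ 32 · 36 ≡ 57 (mod 73).

57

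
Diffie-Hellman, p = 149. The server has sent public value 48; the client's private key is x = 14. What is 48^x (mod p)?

24

Shared key K = 48^14 mod 149.
48^1 ≡ 48 (mod 149)
48^2 = (48^1)^2 ≡ 48^2 = 2304 ≡ 69 (mod 149)
48^4 = (48^2)^2 ≡ 69^2 = 4761 ≡ 142 (mod 149)
48^8 = (48^4)^2 ≡ 142^2 = 20164 ≡ 49 (mod 149)
48^14 = 48^8 · 48^4 · 48^2 ≡ 49 · 142 · 69 ≡ 24 (mod 149).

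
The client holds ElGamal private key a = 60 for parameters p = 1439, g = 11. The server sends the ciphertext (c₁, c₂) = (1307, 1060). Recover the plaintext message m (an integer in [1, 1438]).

Shared mask s = c₁^a mod p = 1307^60 mod 1439.
1307^1 ≡ 1307 (mod 1439)
1307^2 = (1307^1)^2 ≡ 1307^2 = 1708249 ≡ 156 (mod 1439)
1307^4 = (1307^2)^2 ≡ 156^2 = 24336 ≡ 1312 (mod 1439)
1307^8 = (1307^4)^2 ≡ 1312^2 = 1721344 ≡ 300 (mod 1439)
1307^16 = (1307^8)^2 ≡ 300^2 = 90000 ≡ 782 (mod 1439)
1307^32 = (1307^16)^2 ≡ 782^2 = 611524 ≡ 1388 (mod 1439)
1307^60 = 1307^32 · 1307^16 · 1307^8 · 1307^4 ≡ 1388 · 782 · 300 · 1312 ≡ 784 (mod 1439).
So s = 784; s⁻¹ ≡ 1294 (mod 1439).
m = c₂ · s⁻¹ mod 1439 = 1060 · 1294 mod 1439 = 273.

273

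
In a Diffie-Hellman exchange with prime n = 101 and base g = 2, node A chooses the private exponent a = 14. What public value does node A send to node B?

22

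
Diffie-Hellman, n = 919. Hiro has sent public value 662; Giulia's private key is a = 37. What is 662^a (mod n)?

859

Shared key K = 662^37 mod 919.
662^1 ≡ 662 (mod 919)
662^2 = (662^1)^2 ≡ 662^2 = 438244 ≡ 800 (mod 919)
662^4 = (662^2)^2 ≡ 800^2 = 640000 ≡ 376 (mod 919)
662^8 = (662^4)^2 ≡ 376^2 = 141376 ≡ 769 (mod 919)
662^16 = (662^8)^2 ≡ 769^2 = 591361 ≡ 444 (mod 919)
662^32 = (662^16)^2 ≡ 444^2 = 197136 ≡ 470 (mod 919)
662^37 = 662^32 · 662^4 · 662^1 ≡ 470 · 376 · 662 ≡ 859 (mod 919).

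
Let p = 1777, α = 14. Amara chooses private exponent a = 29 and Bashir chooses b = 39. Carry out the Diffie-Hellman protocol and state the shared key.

322

Amara sends A = α^a mod p = 14^29 mod 1777.
14^1 ≡ 14 (mod 1777)
14^2 = (14^1)^2 ≡ 14^2 = 196 ≡ 196 (mod 1777)
14^4 = (14^2)^2 ≡ 196^2 = 38416 ≡ 1099 (mod 1777)
14^8 = (14^4)^2 ≡ 1099^2 = 1207801 ≡ 1218 (mod 1777)
14^16 = (14^8)^2 ≡ 1218^2 = 1483524 ≡ 1506 (mod 1777)
14^29 = 14^16 · 14^8 · 14^4 · 14^1 ≡ 1506 · 1218 · 1099 · 14 ≡ 596 (mod 1777).
So A = 596. Bashir then computes K = A^b mod p = 596^39 mod 1777.
596^1 ≡ 596 (mod 1777)
596^2 = (596^1)^2 ≡ 596^2 = 355216 ≡ 1593 (mod 1777)
596^4 = (596^2)^2 ≡ 1593^2 = 2537649 ≡ 93 (mod 1777)
596^8 = (596^4)^2 ≡ 93^2 = 8649 ≡ 1541 (mod 1777)
596^16 = (596^8)^2 ≡ 1541^2 = 2374681 ≡ 609 (mod 1777)
596^32 = (596^16)^2 ≡ 609^2 = 370881 ≡ 1265 (mod 1777)
596^39 = 596^32 · 596^4 · 596^2 · 596^1 ≡ 1265 · 93 · 1593 · 596 ≡ 322 (mod 1777).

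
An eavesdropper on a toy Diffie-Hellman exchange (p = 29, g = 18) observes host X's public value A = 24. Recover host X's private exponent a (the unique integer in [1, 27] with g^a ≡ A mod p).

16

Try successive powers of 18 modulo 29:
18^1 ≡ 18
18^2 ≡ 5
18^3 ≡ 3
18^4 ≡ 25
18^5 ≡ 15
18^6 ≡ 9
18^7 ≡ 17
18^8 ≡ 16
18^9 ≡ 27
18^10 ≡ 22
18^11 ≡ 19
18^12 ≡ 23
18^13 ≡ 8
18^14 ≡ 28
18^15 ≡ 11
18^16 ≡ 24
Found: a = 16.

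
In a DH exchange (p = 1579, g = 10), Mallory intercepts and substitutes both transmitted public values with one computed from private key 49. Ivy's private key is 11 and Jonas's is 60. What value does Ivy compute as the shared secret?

354

Ivy receives Mallory's public value M = 10^49 mod 1579 instead of the honest one.
10^1 ≡ 10 (mod 1579)
10^2 = (10^1)^2 ≡ 10^2 = 100 ≡ 100 (mod 1579)
10^4 = (10^2)^2 ≡ 100^2 = 10000 ≡ 526 (mod 1579)
10^8 = (10^4)^2 ≡ 526^2 = 276676 ≡ 351 (mod 1579)
10^16 = (10^8)^2 ≡ 351^2 = 123201 ≡ 39 (mod 1579)
10^32 = (10^16)^2 ≡ 39^2 = 1521 ≡ 1521 (mod 1579)
10^49 = 10^32 · 10^16 · 10^1 ≡ 1521 · 39 · 10 ≡ 1065 (mod 1579).
So M = 1065. Ivy computes K = M^11 mod 1579.
1065^1 ≡ 1065 (mod 1579)
1065^2 = (1065^1)^2 ≡ 1065^2 = 1134225 ≡ 503 (mod 1579)
1065^4 = (1065^2)^2 ≡ 503^2 = 253009 ≡ 369 (mod 1579)
1065^8 = (1065^4)^2 ≡ 369^2 = 136161 ≡ 367 (mod 1579)
1065^11 = 1065^8 · 1065^2 · 1065^1 ≡ 367 · 503 · 1065 ≡ 354 (mod 1579).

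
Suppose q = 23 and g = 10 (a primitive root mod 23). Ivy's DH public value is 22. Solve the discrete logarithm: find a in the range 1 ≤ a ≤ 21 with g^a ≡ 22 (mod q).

11

Try successive powers of 10 modulo 23:
10^1 ≡ 10
10^2 ≡ 8
10^3 ≡ 11
10^4 ≡ 18
10^5 ≡ 19
10^6 ≡ 6
10^7 ≡ 14
10^8 ≡ 2
10^9 ≡ 20
10^10 ≡ 16
10^11 ≡ 22
Found: a = 11.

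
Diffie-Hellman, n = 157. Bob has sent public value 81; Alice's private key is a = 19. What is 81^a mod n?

Shared key K = 81^19 mod 157.
81^1 ≡ 81 (mod 157)
81^2 = (81^1)^2 ≡ 81^2 = 6561 ≡ 124 (mod 157)
81^4 = (81^2)^2 ≡ 124^2 = 15376 ≡ 147 (mod 157)
81^8 = (81^4)^2 ≡ 147^2 = 21609 ≡ 100 (mod 157)
81^16 = (81^8)^2 ≡ 100^2 = 10000 ≡ 109 (mod 157)
81^19 = 81^16 · 81^2 · 81^1 ≡ 109 · 124 · 81 ≡ 35 (mod 157).

35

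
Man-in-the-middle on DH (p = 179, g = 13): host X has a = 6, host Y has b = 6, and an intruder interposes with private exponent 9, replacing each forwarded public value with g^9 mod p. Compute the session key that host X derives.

168

Host X receives an intruder's public value M = 13^9 mod 179 instead of the honest one.
13^1 ≡ 13 (mod 179)
13^2 = (13^1)^2 ≡ 13^2 = 169 ≡ 169 (mod 179)
13^4 = (13^2)^2 ≡ 169^2 = 28561 ≡ 100 (mod 179)
13^8 = (13^4)^2 ≡ 100^2 = 10000 ≡ 155 (mod 179)
13^9 = 13^8 · 13^1 ≡ 155 · 13 ≡ 46 (mod 179).
So M = 46. Host X computes K = M^6 mod 179.
46^1 ≡ 46 (mod 179)
46^2 = (46^1)^2 ≡ 46^2 = 2116 ≡ 147 (mod 179)
46^4 = (46^2)^2 ≡ 147^2 = 21609 ≡ 129 (mod 179)
46^6 = 46^4 · 46^2 ≡ 129 · 147 ≡ 168 (mod 179).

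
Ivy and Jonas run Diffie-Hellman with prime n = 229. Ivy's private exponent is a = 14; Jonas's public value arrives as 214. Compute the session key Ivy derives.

104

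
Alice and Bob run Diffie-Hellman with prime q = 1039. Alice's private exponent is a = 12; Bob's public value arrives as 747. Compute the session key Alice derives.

739

Shared key K = 747^12 mod 1039.
747^1 ≡ 747 (mod 1039)
747^2 = (747^1)^2 ≡ 747^2 = 558009 ≡ 66 (mod 1039)
747^4 = (747^2)^2 ≡ 66^2 = 4356 ≡ 200 (mod 1039)
747^8 = (747^4)^2 ≡ 200^2 = 40000 ≡ 518 (mod 1039)
747^12 = 747^8 · 747^4 ≡ 518 · 200 ≡ 739 (mod 1039).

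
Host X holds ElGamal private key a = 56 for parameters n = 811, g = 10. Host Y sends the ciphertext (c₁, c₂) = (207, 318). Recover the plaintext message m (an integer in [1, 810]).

273

Shared mask s = c₁^a mod n = 207^56 mod 811.
207^1 ≡ 207 (mod 811)
207^2 = (207^1)^2 ≡ 207^2 = 42849 ≡ 677 (mod 811)
207^4 = (207^2)^2 ≡ 677^2 = 458329 ≡ 114 (mod 811)
207^8 = (207^4)^2 ≡ 114^2 = 12996 ≡ 20 (mod 811)
207^16 = (207^8)^2 ≡ 20^2 = 400 ≡ 400 (mod 811)
207^32 = (207^16)^2 ≡ 400^2 = 160000 ≡ 233 (mod 811)
207^56 = 207^32 · 207^16 · 207^8 ≡ 233 · 400 · 20 ≡ 322 (mod 811).
So s = 322; s⁻¹ ≡ 743 (mod 811).
m = c₂ · s⁻¹ mod 811 = 318 · 743 mod 811 = 273.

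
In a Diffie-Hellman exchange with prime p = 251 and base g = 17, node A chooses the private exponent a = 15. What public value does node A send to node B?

249

Public value = 17^15 (mod 251).
17^1 ≡ 17 (mod 251)
17^2 = (17^1)^2 ≡ 17^2 = 289 ≡ 38 (mod 251)
17^4 = (17^2)^2 ≡ 38^2 = 1444 ≡ 189 (mod 251)
17^8 = (17^4)^2 ≡ 189^2 = 35721 ≡ 79 (mod 251)
17^15 = 17^8 · 17^4 · 17^2 · 17^1 ≡ 79 · 189 · 38 · 17 ≡ 249 (mod 251).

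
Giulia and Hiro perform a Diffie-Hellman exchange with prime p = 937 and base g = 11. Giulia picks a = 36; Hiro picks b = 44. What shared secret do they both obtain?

Giulia sends A = g^a mod p = 11^36 mod 937.
11^1 ≡ 11 (mod 937)
11^2 = (11^1)^2 ≡ 11^2 = 121 ≡ 121 (mod 937)
11^4 = (11^2)^2 ≡ 121^2 = 14641 ≡ 586 (mod 937)
11^8 = (11^4)^2 ≡ 586^2 = 343396 ≡ 454 (mod 937)
11^16 = (11^8)^2 ≡ 454^2 = 206116 ≡ 913 (mod 937)
11^32 = (11^16)^2 ≡ 913^2 = 833569 ≡ 576 (mod 937)
11^36 = 11^32 · 11^4 ≡ 576 · 586 ≡ 216 (mod 937).
So A = 216. Hiro then computes K = A^b mod p = 216^44 mod 937.
216^1 ≡ 216 (mod 937)
216^2 = (216^1)^2 ≡ 216^2 = 46656 ≡ 743 (mod 937)
216^4 = (216^2)^2 ≡ 743^2 = 552049 ≡ 156 (mod 937)
216^8 = (216^4)^2 ≡ 156^2 = 24336 ≡ 911 (mod 937)
216^16 = (216^8)^2 ≡ 911^2 = 829921 ≡ 676 (mod 937)
216^32 = (216^16)^2 ≡ 676^2 = 456976 ≡ 657 (mod 937)
216^44 = 216^32 · 216^8 · 216^4 ≡ 657 · 911 · 156 ≡ 36 (mod 937).

36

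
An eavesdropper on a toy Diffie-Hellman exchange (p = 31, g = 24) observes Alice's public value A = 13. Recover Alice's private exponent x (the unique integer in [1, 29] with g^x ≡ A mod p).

Try successive powers of 24 modulo 31:
24^1 ≡ 24
24^2 ≡ 18
24^3 ≡ 29
24^4 ≡ 14
24^5 ≡ 26
24^6 ≡ 4
24^7 ≡ 3
24^8 ≡ 10
24^9 ≡ 23
24^10 ≡ 25
24^11 ≡ 11
24^12 ≡ 16
24^13 ≡ 12
24^14 ≡ 9
24^15 ≡ 30
24^16 ≡ 7
24^17 ≡ 13
Found: x = 17.

17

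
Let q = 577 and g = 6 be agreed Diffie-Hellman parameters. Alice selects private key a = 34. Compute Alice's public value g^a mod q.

16

Public value = 6^34 mod 577.
6^1 ≡ 6 (mod 577)
6^2 = (6^1)^2 ≡ 6^2 = 36 ≡ 36 (mod 577)
6^4 = (6^2)^2 ≡ 36^2 = 1296 ≡ 142 (mod 577)
6^8 = (6^4)^2 ≡ 142^2 = 20164 ≡ 546 (mod 577)
6^16 = (6^8)^2 ≡ 546^2 = 298116 ≡ 384 (mod 577)
6^32 = (6^16)^2 ≡ 384^2 = 147456 ≡ 321 (mod 577)
6^34 = 6^32 · 6^2 ≡ 321 · 36 ≡ 16 (mod 577).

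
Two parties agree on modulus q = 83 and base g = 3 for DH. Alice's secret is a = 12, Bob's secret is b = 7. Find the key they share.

Alice sends A = g^a mod q = 3^12 mod 83.
3^1 ≡ 3 (mod 83)
3^2 = (3^1)^2 ≡ 3^2 = 9 ≡ 9 (mod 83)
3^4 = (3^2)^2 ≡ 9^2 = 81 ≡ 81 (mod 83)
3^8 = (3^4)^2 ≡ 81^2 = 6561 ≡ 4 (mod 83)
3^12 = 3^8 · 3^4 ≡ 4 · 81 ≡ 75 (mod 83).
So A = 75. Bob then computes K = A^b mod q = 75^7 mod 83.
75^1 ≡ 75 (mod 83)
75^2 = (75^1)^2 ≡ 75^2 = 5625 ≡ 64 (mod 83)
75^4 = (75^2)^2 ≡ 64^2 = 4096 ≡ 29 (mod 83)
75^7 = 75^4 · 75^2 · 75^1 ≡ 29 · 64 · 75 ≡ 9 (mod 83).

9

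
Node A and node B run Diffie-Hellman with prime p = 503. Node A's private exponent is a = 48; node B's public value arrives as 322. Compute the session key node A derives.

458

Shared key K = 322^48 mod 503.
322^1 ≡ 322 (mod 503)
322^2 = (322^1)^2 ≡ 322^2 = 103684 ≡ 66 (mod 503)
322^4 = (322^2)^2 ≡ 66^2 = 4356 ≡ 332 (mod 503)
322^8 = (322^4)^2 ≡ 332^2 = 110224 ≡ 67 (mod 503)
322^16 = (322^8)^2 ≡ 67^2 = 4489 ≡ 465 (mod 503)
322^32 = (322^16)^2 ≡ 465^2 = 216225 ≡ 438 (mod 503)
322^48 = 322^32 · 322^16 ≡ 438 · 465 ≡ 458 (mod 503).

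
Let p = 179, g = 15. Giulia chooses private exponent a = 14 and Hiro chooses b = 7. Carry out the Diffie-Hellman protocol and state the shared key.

145

Hiro sends B = g^b mod p = 15^7 mod 179.
15^1 ≡ 15 (mod 179)
15^2 = (15^1)^2 ≡ 15^2 = 225 ≡ 46 (mod 179)
15^4 = (15^2)^2 ≡ 46^2 = 2116 ≡ 147 (mod 179)
15^7 = 15^4 · 15^2 · 15^1 ≡ 147 · 46 · 15 ≡ 116 (mod 179).
So B = 116. Giulia then computes K = B^a mod p = 116^14 mod 179.
116^1 ≡ 116 (mod 179)
116^2 = (116^1)^2 ≡ 116^2 = 13456 ≡ 31 (mod 179)
116^4 = (116^2)^2 ≡ 31^2 = 961 ≡ 66 (mod 179)
116^8 = (116^4)^2 ≡ 66^2 = 4356 ≡ 60 (mod 179)
116^14 = 116^8 · 116^4 · 116^2 ≡ 60 · 66 · 31 ≡ 145 (mod 179).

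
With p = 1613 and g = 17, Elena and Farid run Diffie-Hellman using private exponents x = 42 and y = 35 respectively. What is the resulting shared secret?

Elena sends A = g^x mod p = 17^42 mod 1613.
17^1 ≡ 17 (mod 1613)
17^2 = (17^1)^2 ≡ 17^2 = 289 ≡ 289 (mod 1613)
17^4 = (17^2)^2 ≡ 289^2 = 83521 ≡ 1258 (mod 1613)
17^8 = (17^4)^2 ≡ 1258^2 = 1582564 ≡ 211 (mod 1613)
17^16 = (17^8)^2 ≡ 211^2 = 44521 ≡ 970 (mod 1613)
17^32 = (17^16)^2 ≡ 970^2 = 940900 ≡ 521 (mod 1613)
17^42 = 17^32 · 17^8 · 17^2 ≡ 521 · 211 · 289 ≡ 411 (mod 1613).
So A = 411. Farid then computes K = A^y mod p = 411^35 mod 1613.
411^1 ≡ 411 (mod 1613)
411^2 = (411^1)^2 ≡ 411^2 = 168921 ≡ 1169 (mod 1613)
411^4 = (411^2)^2 ≡ 1169^2 = 1366561 ≡ 350 (mod 1613)
411^8 = (411^4)^2 ≡ 350^2 = 122500 ≡ 1525 (mod 1613)
411^16 = (411^8)^2 ≡ 1525^2 = 2325625 ≡ 1292 (mod 1613)
411^32 = (411^16)^2 ≡ 1292^2 = 1669264 ≡ 1422 (mod 1613)
411^35 = 411^32 · 411^2 · 411^1 ≡ 1422 · 1169 · 411 ≡ 740 (mod 1613).

740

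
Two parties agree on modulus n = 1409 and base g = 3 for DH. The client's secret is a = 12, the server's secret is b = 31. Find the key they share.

The client sends A = g^a mod n = 3^12 mod 1409.
3^1 ≡ 3 (mod 1409)
3^2 = (3^1)^2 ≡ 3^2 = 9 ≡ 9 (mod 1409)
3^4 = (3^2)^2 ≡ 9^2 = 81 ≡ 81 (mod 1409)
3^8 = (3^4)^2 ≡ 81^2 = 6561 ≡ 925 (mod 1409)
3^12 = 3^8 · 3^4 ≡ 925 · 81 ≡ 248 (mod 1409).
So A = 248. The server then computes K = A^b mod n = 248^31 mod 1409.
248^1 ≡ 248 (mod 1409)
248^2 = (248^1)^2 ≡ 248^2 = 61504 ≡ 917 (mod 1409)
248^4 = (248^2)^2 ≡ 917^2 = 840889 ≡ 1125 (mod 1409)
248^8 = (248^4)^2 ≡ 1125^2 = 1265625 ≡ 343 (mod 1409)
248^16 = (248^8)^2 ≡ 343^2 = 117649 ≡ 702 (mod 1409)
248^31 = 248^16 · 248^8 · 248^4 · 248^2 · 248^1 ≡ 702 · 343 · 1125 · 917 · 248 ≡ 919 (mod 1409).

919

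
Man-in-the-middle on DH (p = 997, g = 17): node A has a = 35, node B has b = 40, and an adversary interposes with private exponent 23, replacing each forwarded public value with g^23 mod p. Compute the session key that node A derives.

Node A receives an adversary's public value M = 17^23 mod 997 instead of the honest one.
17^1 ≡ 17 (mod 997)
17^2 = (17^1)^2 ≡ 17^2 = 289 ≡ 289 (mod 997)
17^4 = (17^2)^2 ≡ 289^2 = 83521 ≡ 770 (mod 997)
17^8 = (17^4)^2 ≡ 770^2 = 592900 ≡ 682 (mod 997)
17^16 = (17^8)^2 ≡ 682^2 = 465124 ≡ 522 (mod 997)
17^23 = 17^16 · 17^4 · 17^2 · 17^1 ≡ 522 · 770 · 289 · 17 ≡ 239 (mod 997).
So M = 239. Node A computes K = M^35 mod 997.
239^1 ≡ 239 (mod 997)
239^2 = (239^1)^2 ≡ 239^2 = 57121 ≡ 292 (mod 997)
239^4 = (239^2)^2 ≡ 292^2 = 85264 ≡ 519 (mod 997)
239^8 = (239^4)^2 ≡ 519^2 = 269361 ≡ 171 (mod 997)
239^16 = (239^8)^2 ≡ 171^2 = 29241 ≡ 328 (mod 997)
239^32 = (239^16)^2 ≡ 328^2 = 107584 ≡ 905 (mod 997)
239^35 = 239^32 · 239^2 · 239^1 ≡ 905 · 292 · 239 ≡ 184 (mod 997).

184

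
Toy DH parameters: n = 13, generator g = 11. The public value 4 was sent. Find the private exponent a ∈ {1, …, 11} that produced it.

Try successive powers of 11 modulo 13:
11^1 ≡ 11
11^2 ≡ 4
Found: a = 2.

2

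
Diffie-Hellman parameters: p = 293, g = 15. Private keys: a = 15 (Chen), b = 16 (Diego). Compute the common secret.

279

Diego sends B = g^b mod p = 15^16 mod 293.
15^1 ≡ 15 (mod 293)
15^2 = (15^1)^2 ≡ 15^2 = 225 ≡ 225 (mod 293)
15^4 = (15^2)^2 ≡ 225^2 = 50625 ≡ 229 (mod 293)
15^8 = (15^4)^2 ≡ 229^2 = 52441 ≡ 287 (mod 293)
15^16 = (15^8)^2 ≡ 287^2 = 82369 ≡ 36 (mod 293)
So B = 36. Chen then computes K = B^a mod p = 36^15 mod 293.
36^1 ≡ 36 (mod 293)
36^2 = (36^1)^2 ≡ 36^2 = 1296 ≡ 124 (mod 293)
36^4 = (36^2)^2 ≡ 124^2 = 15376 ≡ 140 (mod 293)
36^8 = (36^4)^2 ≡ 140^2 = 19600 ≡ 262 (mod 293)
36^15 = 36^8 · 36^4 · 36^2 · 36^1 ≡ 262 · 140 · 124 · 36 ≡ 279 (mod 293).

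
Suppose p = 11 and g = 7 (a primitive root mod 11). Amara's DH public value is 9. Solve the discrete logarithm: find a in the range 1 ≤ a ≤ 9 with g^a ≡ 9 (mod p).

Try successive powers of 7 modulo 11:
7^1 ≡ 7
7^2 ≡ 5
7^3 ≡ 2
7^4 ≡ 3
7^5 ≡ 10
7^6 ≡ 4
7^7 ≡ 6
7^8 ≡ 9
Found: a = 8.

8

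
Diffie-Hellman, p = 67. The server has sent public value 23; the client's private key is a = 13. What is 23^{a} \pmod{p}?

Shared key K = 23^13 mod 67.
23^1 ≡ 23 (mod 67)
23^2 = (23^1)^2 ≡ 23^2 = 529 ≡ 60 (mod 67)
23^4 = (23^2)^2 ≡ 60^2 = 3600 ≡ 49 (mod 67)
23^8 = (23^4)^2 ≡ 49^2 = 2401 ≡ 56 (mod 67)
23^13 = 23^8 · 23^4 · 23^1 ≡ 56 · 49 · 23 ≡ 65 (mod 67).

65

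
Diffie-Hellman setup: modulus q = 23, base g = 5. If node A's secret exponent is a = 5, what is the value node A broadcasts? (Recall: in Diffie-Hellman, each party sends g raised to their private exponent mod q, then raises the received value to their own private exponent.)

20

Public value = 5^5 mod 23.
5^1 ≡ 5 (mod 23)
5^2 = (5^1)^2 ≡ 5^2 = 25 ≡ 2 (mod 23)
5^4 = (5^2)^2 ≡ 2^2 = 4 ≡ 4 (mod 23)
5^5 = 5^4 · 5^1 ≡ 4 · 5 ≡ 20 (mod 23).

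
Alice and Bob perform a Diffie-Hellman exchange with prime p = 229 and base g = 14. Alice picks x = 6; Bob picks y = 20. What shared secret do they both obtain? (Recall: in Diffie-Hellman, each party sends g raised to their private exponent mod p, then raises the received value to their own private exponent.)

16

Bob sends B = g^y mod p = 14^20 mod 229.
14^1 ≡ 14 (mod 229)
14^2 = (14^1)^2 ≡ 14^2 = 196 ≡ 196 (mod 229)
14^4 = (14^2)^2 ≡ 196^2 = 38416 ≡ 173 (mod 229)
14^8 = (14^4)^2 ≡ 173^2 = 29929 ≡ 159 (mod 229)
14^16 = (14^8)^2 ≡ 159^2 = 25281 ≡ 91 (mod 229)
14^20 = 14^16 · 14^4 ≡ 91 · 173 ≡ 171 (mod 229).
So B = 171. Alice then computes K = B^x mod p = 171^6 mod 229.
171^1 ≡ 171 (mod 229)
171^2 = (171^1)^2 ≡ 171^2 = 29241 ≡ 158 (mod 229)
171^4 = (171^2)^2 ≡ 158^2 = 24964 ≡ 3 (mod 229)
171^6 = 171^4 · 171^2 ≡ 3 · 158 ≡ 16 (mod 229).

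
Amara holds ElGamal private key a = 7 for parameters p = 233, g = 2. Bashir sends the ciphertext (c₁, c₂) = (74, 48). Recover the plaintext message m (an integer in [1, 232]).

213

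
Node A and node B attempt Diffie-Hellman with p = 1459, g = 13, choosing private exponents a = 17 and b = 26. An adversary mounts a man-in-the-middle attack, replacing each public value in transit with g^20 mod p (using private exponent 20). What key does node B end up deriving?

Node B receives an adversary's public value M = 13^20 mod 1459 instead of the honest one.
13^1 ≡ 13 (mod 1459)
13^2 = (13^1)^2 ≡ 13^2 = 169 ≡ 169 (mod 1459)
13^4 = (13^2)^2 ≡ 169^2 = 28561 ≡ 840 (mod 1459)
13^8 = (13^4)^2 ≡ 840^2 = 705600 ≡ 903 (mod 1459)
13^16 = (13^8)^2 ≡ 903^2 = 815409 ≡ 1287 (mod 1459)
13^20 = 13^16 · 13^4 ≡ 1287 · 840 ≡ 1420 (mod 1459).
So M = 1420. Node B computes K = M^26 mod 1459.
1420^1 ≡ 1420 (mod 1459)
1420^2 = (1420^1)^2 ≡ 1420^2 = 2016400 ≡ 62 (mod 1459)
1420^4 = (1420^2)^2 ≡ 62^2 = 3844 ≡ 926 (mod 1459)
1420^8 = (1420^4)^2 ≡ 926^2 = 857476 ≡ 1043 (mod 1459)
1420^16 = (1420^8)^2 ≡ 1043^2 = 1087849 ≡ 894 (mod 1459)
1420^26 = 1420^16 · 1420^8 · 1420^2 ≡ 894 · 1043 · 62 ≡ 1447 (mod 1459).

1447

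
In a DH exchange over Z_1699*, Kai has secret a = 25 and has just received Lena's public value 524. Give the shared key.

Shared key K = 524^25 mod 1699.
524^1 ≡ 524 (mod 1699)
524^2 = (524^1)^2 ≡ 524^2 = 274576 ≡ 1037 (mod 1699)
524^4 = (524^2)^2 ≡ 1037^2 = 1075369 ≡ 1601 (mod 1699)
524^8 = (524^4)^2 ≡ 1601^2 = 2563201 ≡ 1109 (mod 1699)
524^16 = (524^8)^2 ≡ 1109^2 = 1229881 ≡ 1504 (mod 1699)
524^25 = 524^16 · 524^8 · 524^1 ≡ 1504 · 1109 · 524 ≡ 583 (mod 1699).

583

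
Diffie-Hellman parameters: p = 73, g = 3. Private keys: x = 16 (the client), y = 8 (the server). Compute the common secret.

The client sends A = g^x mod p = 3^16 mod 73.
3^1 ≡ 3 (mod 73)
3^2 = (3^1)^2 ≡ 3^2 = 9 ≡ 9 (mod 73)
3^4 = (3^2)^2 ≡ 9^2 = 81 ≡ 8 (mod 73)
3^8 = (3^4)^2 ≡ 8^2 = 64 ≡ 64 (mod 73)
3^16 = (3^8)^2 ≡ 64^2 = 4096 ≡ 8 (mod 73)
So A = 8. The server then computes K = A^y mod p = 8^8 mod 73.
8^1 ≡ 8 (mod 73)
8^2 = (8^1)^2 ≡ 8^2 = 64 ≡ 64 (mod 73)
8^4 = (8^2)^2 ≡ 64^2 = 4096 ≡ 8 (mod 73)
8^8 = (8^4)^2 ≡ 8^2 = 64 ≡ 64 (mod 73)

64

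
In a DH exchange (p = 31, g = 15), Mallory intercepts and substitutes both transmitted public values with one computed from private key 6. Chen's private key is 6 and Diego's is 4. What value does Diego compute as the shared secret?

2

Diego receives Mallory's public value M = 15^6 mod 31 instead of the honest one.
15^1 ≡ 15 (mod 31)
15^2 = (15^1)^2 ≡ 15^2 = 225 ≡ 8 (mod 31)
15^4 = (15^2)^2 ≡ 8^2 = 64 ≡ 2 (mod 31)
15^6 = 15^4 · 15^2 ≡ 2 · 8 ≡ 16 (mod 31).
So M = 16. Diego computes K = M^4 mod 31.
16^1 ≡ 16 (mod 31)
16^2 = (16^1)^2 ≡ 16^2 = 256 ≡ 8 (mod 31)
16^4 = (16^2)^2 ≡ 8^2 = 64 ≡ 2 (mod 31)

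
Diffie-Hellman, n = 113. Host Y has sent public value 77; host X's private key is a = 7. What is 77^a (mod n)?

18

Shared key K = 77^7 mod 113.
77^1 ≡ 77 (mod 113)
77^2 = (77^1)^2 ≡ 77^2 = 5929 ≡ 53 (mod 113)
77^4 = (77^2)^2 ≡ 53^2 = 2809 ≡ 97 (mod 113)
77^7 = 77^4 · 77^2 · 77^1 ≡ 97 · 53 · 77 ≡ 18 (mod 113).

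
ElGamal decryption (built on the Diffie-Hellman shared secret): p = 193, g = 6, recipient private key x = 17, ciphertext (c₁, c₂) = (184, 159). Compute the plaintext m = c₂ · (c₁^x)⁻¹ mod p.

111

Shared mask s = c₁^x mod p = 184^17 mod 193.
184^1 ≡ 184 (mod 193)
184^2 = (184^1)^2 ≡ 184^2 = 33856 ≡ 81 (mod 193)
184^4 = (184^2)^2 ≡ 81^2 = 6561 ≡ 192 (mod 193)
184^8 = (184^4)^2 ≡ 192^2 = 36864 ≡ 1 (mod 193)
184^16 = (184^8)^2 ≡ 1^2 = 1 ≡ 1 (mod 193)
184^17 = 184^16 · 184^1 ≡ 1 · 184 ≡ 184 (mod 193).
So s = 184; s⁻¹ ≡ 150 (mod 193).
m = c₂ · s⁻¹ mod 193 = 159 · 150 mod 193 = 111.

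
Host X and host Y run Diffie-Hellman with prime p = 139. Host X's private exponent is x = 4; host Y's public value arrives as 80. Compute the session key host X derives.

Shared key K = 80^4 mod 139.
80^1 ≡ 80 (mod 139)
80^2 = (80^1)^2 ≡ 80^2 = 6400 ≡ 6 (mod 139)
80^4 = (80^2)^2 ≡ 6^2 = 36 ≡ 36 (mod 139)

36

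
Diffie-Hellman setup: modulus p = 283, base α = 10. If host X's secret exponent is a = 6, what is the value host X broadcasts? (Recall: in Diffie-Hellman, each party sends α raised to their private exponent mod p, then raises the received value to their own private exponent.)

161

Public value = 10^6 mod 283.
10^1 ≡ 10 (mod 283)
10^2 = (10^1)^2 ≡ 10^2 = 100 ≡ 100 (mod 283)
10^4 = (10^2)^2 ≡ 100^2 = 10000 ≡ 95 (mod 283)
10^6 = 10^4 · 10^2 ≡ 95 · 100 ≡ 161 (mod 283).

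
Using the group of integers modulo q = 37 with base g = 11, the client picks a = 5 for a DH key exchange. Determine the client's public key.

Public value = 11^5 mod 37.
11^1 ≡ 11 (mod 37)
11^2 = (11^1)^2 ≡ 11^2 = 121 ≡ 10 (mod 37)
11^4 = (11^2)^2 ≡ 10^2 = 100 ≡ 26 (mod 37)
11^5 = 11^4 · 11^1 ≡ 26 · 11 ≡ 27 (mod 37).

27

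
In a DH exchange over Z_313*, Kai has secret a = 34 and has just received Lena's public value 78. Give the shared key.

228

Shared key K = 78^34 mod 313.
78^1 ≡ 78 (mod 313)
78^2 = (78^1)^2 ≡ 78^2 = 6084 ≡ 137 (mod 313)
78^4 = (78^2)^2 ≡ 137^2 = 18769 ≡ 302 (mod 313)
78^8 = (78^4)^2 ≡ 302^2 = 91204 ≡ 121 (mod 313)
78^16 = (78^8)^2 ≡ 121^2 = 14641 ≡ 243 (mod 313)
78^32 = (78^16)^2 ≡ 243^2 = 59049 ≡ 205 (mod 313)
78^34 = 78^32 · 78^2 ≡ 205 · 137 ≡ 228 (mod 313).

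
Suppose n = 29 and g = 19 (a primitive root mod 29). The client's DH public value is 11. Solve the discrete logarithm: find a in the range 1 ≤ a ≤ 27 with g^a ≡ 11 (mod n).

9

Try successive powers of 19 modulo 29:
19^1 ≡ 19
19^2 ≡ 13
19^3 ≡ 15
19^4 ≡ 24
19^5 ≡ 21
19^6 ≡ 22
19^7 ≡ 12
19^8 ≡ 25
19^9 ≡ 11
Found: a = 9.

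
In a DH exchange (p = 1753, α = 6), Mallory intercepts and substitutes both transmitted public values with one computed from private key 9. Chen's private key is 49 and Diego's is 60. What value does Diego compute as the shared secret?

Diego receives Mallory's public value M = 6^9 mod 1753 instead of the honest one.
6^1 ≡ 6 (mod 1753)
6^2 = (6^1)^2 ≡ 6^2 = 36 ≡ 36 (mod 1753)
6^4 = (6^2)^2 ≡ 36^2 = 1296 ≡ 1296 (mod 1753)
6^8 = (6^4)^2 ≡ 1296^2 = 1679616 ≡ 242 (mod 1753)
6^9 = 6^8 · 6^1 ≡ 242 · 6 ≡ 1452 (mod 1753).
So M = 1452. Diego computes K = M^60 mod 1753.
1452^1 ≡ 1452 (mod 1753)
1452^2 = (1452^1)^2 ≡ 1452^2 = 2108304 ≡ 1198 (mod 1753)
1452^4 = (1452^2)^2 ≡ 1198^2 = 1435204 ≡ 1250 (mod 1753)
1452^8 = (1452^4)^2 ≡ 1250^2 = 1562500 ≡ 577 (mod 1753)
1452^16 = (1452^8)^2 ≡ 577^2 = 332929 ≡ 1612 (mod 1753)
1452^32 = (1452^16)^2 ≡ 1612^2 = 2598544 ≡ 598 (mod 1753)
1452^60 = 1452^32 · 1452^16 · 1452^8 · 1452^4 ≡ 598 · 1612 · 577 · 1250 ≡ 1523 (mod 1753).

1523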